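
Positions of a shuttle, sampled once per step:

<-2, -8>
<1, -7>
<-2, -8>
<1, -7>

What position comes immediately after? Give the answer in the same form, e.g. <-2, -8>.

<-2, -8>

Consecutive displacements <+3, +1>, <-3, -1>, <+3, +1> scale by a factor of -1 each step.
step 4: <1, -7> + <-3, -1> → <-2, -8>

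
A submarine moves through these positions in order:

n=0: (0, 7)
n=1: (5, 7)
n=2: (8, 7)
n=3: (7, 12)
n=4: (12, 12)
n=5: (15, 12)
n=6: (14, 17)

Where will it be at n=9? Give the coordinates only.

Step-to-step displacements: (+5, +0), (+3, +0), (-1, +5), (+5, +0), (+3, +0), (-1, +5) — a repeating cycle of length 3.
step 7: apply (+5, +0) → (19, 17)
step 8: apply (+3, +0) → (22, 17)
step 9: apply (-1, +5) → (21, 22)

(21, 22)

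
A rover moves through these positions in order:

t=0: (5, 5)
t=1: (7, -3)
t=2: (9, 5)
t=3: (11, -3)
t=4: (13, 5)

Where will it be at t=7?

First: linear, +2 per step → 19 at step 7.
Second: cycles through 5, -3 every 2 steps. Step 7 lands at position 1 of the cycle → -3.

(19, -3)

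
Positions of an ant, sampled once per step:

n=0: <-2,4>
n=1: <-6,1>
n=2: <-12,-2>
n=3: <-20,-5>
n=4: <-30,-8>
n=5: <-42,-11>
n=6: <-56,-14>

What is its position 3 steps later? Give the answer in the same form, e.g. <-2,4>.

First differences are <-4,-3>, <-6,-3>, <-8,-3>, <-10,-3>, <-12,-3>, <-14,-3>; their common second difference is <-2,+0> (constant acceleration).
step 7: <-56,-14> + <-16,-3> → <-72,-17>
step 8: <-72,-17> + <-18,-3> → <-90,-20>
step 9: <-90,-20> + <-20,-3> → <-110,-23>

<-110,-23>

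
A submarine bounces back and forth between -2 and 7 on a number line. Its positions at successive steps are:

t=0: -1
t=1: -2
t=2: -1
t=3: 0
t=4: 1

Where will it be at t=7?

The value reflects between -2 and 7, moving 1 per step.
  step 5: 1 → 2
  step 6: 2 → 3
  step 7: 3 → 4

4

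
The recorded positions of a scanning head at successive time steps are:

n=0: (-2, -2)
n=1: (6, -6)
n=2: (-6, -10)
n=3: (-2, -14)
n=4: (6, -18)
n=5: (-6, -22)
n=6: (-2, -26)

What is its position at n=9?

First: cycles through -2, 6, -6 every 3 steps. Step 9 lands at position 0 of the cycle → -2.
Second: linear, -4 per step → -38 at step 9.

(-2, -38)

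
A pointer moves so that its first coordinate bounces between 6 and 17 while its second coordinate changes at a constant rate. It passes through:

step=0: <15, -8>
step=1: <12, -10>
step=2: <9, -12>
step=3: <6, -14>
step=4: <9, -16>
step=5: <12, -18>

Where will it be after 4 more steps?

The first coordinate reflects between 6 and 17, moving 3 per step.
  step 6: 12 → 15
  step 7: 15 → 16
  step 8: 16 → 13
  step 9: 13 → 10
The second coordinate changes by -2 each step: at step 9 it is -26.

<10, -26>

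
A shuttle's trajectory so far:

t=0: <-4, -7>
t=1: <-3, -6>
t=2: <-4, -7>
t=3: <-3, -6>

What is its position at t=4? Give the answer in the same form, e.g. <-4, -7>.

Step-to-step displacements: <+1, +1>, <-1, -1>, <+1, +1>; each is -1× the previous.
step 4: <-3, -6> + <-1, -1> → <-4, -7>

<-4, -7>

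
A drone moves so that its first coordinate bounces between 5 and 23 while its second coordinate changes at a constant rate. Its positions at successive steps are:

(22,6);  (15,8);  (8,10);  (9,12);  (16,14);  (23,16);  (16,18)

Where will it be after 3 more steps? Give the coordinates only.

(15,24)

The first coordinate reflects between 5 and 23, moving 7 per step.
  step 7: 16 → 9
  step 8: 9 → 8
  step 9: 8 → 15
The second coordinate changes by +2 each step: at step 9 it is 24.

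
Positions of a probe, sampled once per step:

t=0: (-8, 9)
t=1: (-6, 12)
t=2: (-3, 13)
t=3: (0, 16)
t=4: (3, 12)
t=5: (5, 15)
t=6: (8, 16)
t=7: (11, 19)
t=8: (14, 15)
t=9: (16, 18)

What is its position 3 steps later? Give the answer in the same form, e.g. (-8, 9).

Step-to-step displacements: (+2, +3), (+3, +1), (+3, +3), (+3, -4), (+2, +3), (+3, +1), (+3, +3), (+3, -4), (+2, +3) — a repeating cycle of length 4.
step 10: apply (+3, +1) → (19, 19)
step 11: apply (+3, +3) → (22, 22)
step 12: apply (+3, -4) → (25, 18)

(25, 18)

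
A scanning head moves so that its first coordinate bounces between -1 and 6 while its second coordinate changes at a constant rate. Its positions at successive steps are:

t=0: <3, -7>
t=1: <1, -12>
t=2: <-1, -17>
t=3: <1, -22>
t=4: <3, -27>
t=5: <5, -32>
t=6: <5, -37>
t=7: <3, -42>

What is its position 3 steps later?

The first coordinate travels 2 per step and bounces off the walls at -1 and 6.
  step 8: 3 → 1
  step 9: 1 → -1
  step 10: -1 → 1
The second coordinate changes by -5 each step: at step 10 it is -57.

<1, -57>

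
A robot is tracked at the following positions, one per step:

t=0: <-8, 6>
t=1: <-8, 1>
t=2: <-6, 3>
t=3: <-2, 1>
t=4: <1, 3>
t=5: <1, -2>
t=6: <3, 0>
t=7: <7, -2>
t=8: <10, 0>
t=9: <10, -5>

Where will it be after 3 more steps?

<19, -3>

The moves between consecutive positions are <+0, -5>, <+2, +2>, <+4, -2>, <+3, +2>, <+0, -5>, <+2, +2>, <+4, -2>, <+3, +2>, <+0, -5>; they repeat the 4-cycle [<+0, -5>, <+2, +2>, <+4, -2>, <+3, +2>].
step 10: apply <+2, +2> → <12, -3>
step 11: apply <+4, -2> → <16, -5>
step 12: apply <+3, +2> → <19, -3>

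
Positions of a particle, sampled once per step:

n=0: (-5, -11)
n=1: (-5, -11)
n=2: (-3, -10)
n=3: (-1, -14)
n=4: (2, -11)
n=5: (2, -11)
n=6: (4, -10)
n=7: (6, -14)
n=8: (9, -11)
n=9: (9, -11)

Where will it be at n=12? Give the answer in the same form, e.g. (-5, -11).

Differencing gives (+0, +0), (+2, +1), (+2, -4), (+3, +3), (+0, +0), (+2, +1), (+2, -4), (+3, +3), (+0, +0). This is the pattern (+0, +0), (+2, +1), (+2, -4), (+3, +3) repeated.
step 10: apply (+2, +1) → (11, -10)
step 11: apply (+2, -4) → (13, -14)
step 12: apply (+3, +3) → (16, -11)

(16, -11)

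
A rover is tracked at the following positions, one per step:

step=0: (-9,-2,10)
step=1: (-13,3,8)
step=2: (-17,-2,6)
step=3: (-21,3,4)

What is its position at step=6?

(-33,-2,-2)

First: linear, -4 per step → -33 at step 6.
Second: cycles through -2, 3 every 2 steps. Step 6 lands at position 0 of the cycle → -2.
Third: linear, -2 per step → -2 at step 6.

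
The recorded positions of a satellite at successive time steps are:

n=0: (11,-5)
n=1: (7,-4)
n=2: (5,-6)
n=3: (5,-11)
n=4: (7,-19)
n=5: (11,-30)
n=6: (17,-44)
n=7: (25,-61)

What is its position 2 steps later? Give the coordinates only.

(47,-104)

Taking differences between consecutive positions: (-4,+1), (-2,-2), (+0,-5), (+2,-8), (+4,-11), (+6,-14), (+8,-17). These grow by (+2,-3) each step.
step 8: (25,-61) + (+10,-20) → (35,-81)
step 9: (35,-81) + (+12,-23) → (47,-104)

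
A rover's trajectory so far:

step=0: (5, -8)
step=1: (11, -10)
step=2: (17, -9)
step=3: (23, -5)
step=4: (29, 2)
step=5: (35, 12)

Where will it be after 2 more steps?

(47, 41)

First differences are (+6, -2), (+6, +1), (+6, +4), (+6, +7), (+6, +10); their common second difference is (+0, +3) (constant acceleration).
step 6: (35, 12) + (+6, +13) → (41, 25)
step 7: (41, 25) + (+6, +16) → (47, 41)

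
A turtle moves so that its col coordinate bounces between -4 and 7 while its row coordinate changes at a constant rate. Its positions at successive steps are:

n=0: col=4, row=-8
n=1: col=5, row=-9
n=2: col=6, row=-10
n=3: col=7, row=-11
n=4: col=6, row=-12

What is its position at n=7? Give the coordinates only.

The col coordinate reflects between -4 and 7, moving 1 per step.
  step 5: 6 → 5
  step 6: 5 → 4
  step 7: 4 → 3
The row coordinate changes by -1 each step: at step 7 it is -15.

col=3, row=-15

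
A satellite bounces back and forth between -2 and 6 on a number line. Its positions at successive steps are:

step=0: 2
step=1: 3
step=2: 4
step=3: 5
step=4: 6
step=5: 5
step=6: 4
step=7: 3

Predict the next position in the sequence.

The value reflects between -2 and 6, moving 1 per step.
  step 8: 3 → 2

2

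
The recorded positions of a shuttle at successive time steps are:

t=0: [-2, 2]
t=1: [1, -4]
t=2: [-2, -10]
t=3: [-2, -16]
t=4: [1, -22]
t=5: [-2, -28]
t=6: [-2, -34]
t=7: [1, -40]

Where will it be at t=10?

First: cycles through -2, 1, -2 every 3 steps. Step 10 lands at position 1 of the cycle → 1.
Second: linear, -6 per step → -58 at step 10.

[1, -58]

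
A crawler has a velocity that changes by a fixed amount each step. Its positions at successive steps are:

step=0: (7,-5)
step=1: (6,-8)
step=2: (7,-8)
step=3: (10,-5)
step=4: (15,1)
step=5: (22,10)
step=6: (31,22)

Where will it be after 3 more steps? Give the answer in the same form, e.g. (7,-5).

First differences are (-1,-3), (+1,+0), (+3,+3), (+5,+6), (+7,+9), (+9,+12); their common second difference is (+2,+3) (constant acceleration).
step 7: (31,22) + (+11,+15) → (42,37)
step 8: (42,37) + (+13,+18) → (55,55)
step 9: (55,55) + (+15,+21) → (70,76)

(70,76)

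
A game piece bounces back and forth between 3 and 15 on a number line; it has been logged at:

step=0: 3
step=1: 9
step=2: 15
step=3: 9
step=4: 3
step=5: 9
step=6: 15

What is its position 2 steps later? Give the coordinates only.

The value reflects between 3 and 15, moving 6 per step.
  step 7: 15 → 9
  step 8: 9 → 3

3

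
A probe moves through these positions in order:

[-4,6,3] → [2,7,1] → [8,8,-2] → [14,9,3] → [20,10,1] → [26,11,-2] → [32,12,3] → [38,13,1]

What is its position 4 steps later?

The first coordinate changes by +6 each step, so at step 11 it is -4 + 11·(6) = 62.
The second coordinate changes by +1 each step, so at step 11 it is 6 + 11·(1) = 17.
The third coordinate repeats the cycle [3, 1, -2] with period 3; step 11 mod 3 = 2, giving -2.

[62,17,-2]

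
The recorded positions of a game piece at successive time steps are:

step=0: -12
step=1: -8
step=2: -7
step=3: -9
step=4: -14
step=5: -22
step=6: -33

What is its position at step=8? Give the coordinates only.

-64

First differences are +4, +1, -2, -5, -8, -11; their common second difference is -3 (constant acceleration).
step 7: -33 − 14 → -47
step 8: -47 − 17 → -64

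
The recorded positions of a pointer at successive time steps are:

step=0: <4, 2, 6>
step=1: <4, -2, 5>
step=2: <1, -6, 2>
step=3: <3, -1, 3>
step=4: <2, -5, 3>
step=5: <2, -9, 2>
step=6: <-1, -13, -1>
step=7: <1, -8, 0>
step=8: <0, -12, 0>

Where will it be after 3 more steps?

The moves between consecutive positions are <+0, -4, -1>, <-3, -4, -3>, <+2, +5, +1>, <-1, -4, +0>, <+0, -4, -1>, <-3, -4, -3>, <+2, +5, +1>, <-1, -4, +0>; they repeat the 4-cycle [<+0, -4, -1>, <-3, -4, -3>, <+2, +5, +1>, <-1, -4, +0>].
step 9: apply <+0, -4, -1> → <0, -16, -1>
step 10: apply <-3, -4, -3> → <-3, -20, -4>
step 11: apply <+2, +5, +1> → <-1, -15, -3>

<-1, -15, -3>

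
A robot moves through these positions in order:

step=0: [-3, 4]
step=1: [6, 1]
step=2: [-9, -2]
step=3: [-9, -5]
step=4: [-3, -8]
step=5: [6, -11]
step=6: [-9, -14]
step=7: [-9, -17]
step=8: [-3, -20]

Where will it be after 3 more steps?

[-9, -29]

The first coordinate repeats the cycle [-3, 6, -9, -9] with period 4; step 11 mod 4 = 3, giving -9.
The second coordinate changes by -3 each step, so at step 11 it is 4 + 11·(-3) = -29.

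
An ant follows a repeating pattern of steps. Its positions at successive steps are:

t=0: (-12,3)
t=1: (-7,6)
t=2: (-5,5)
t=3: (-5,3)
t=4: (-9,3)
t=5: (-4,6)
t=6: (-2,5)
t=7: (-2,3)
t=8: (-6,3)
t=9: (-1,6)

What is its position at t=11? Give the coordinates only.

Step-to-step displacements: (+5,+3), (+2,-1), (+0,-2), (-4,+0), (+5,+3), (+2,-1), (+0,-2), (-4,+0), (+5,+3) — a repeating cycle of length 4.
step 10: apply (+2,-1) → (1,5)
step 11: apply (+0,-2) → (1,3)

(1,3)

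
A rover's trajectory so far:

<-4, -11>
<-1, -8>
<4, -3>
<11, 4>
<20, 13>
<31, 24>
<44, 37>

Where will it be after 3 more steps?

Successive displacements: <+3, +3>, <+5, +5>, <+7, +7>, <+9, +9>, <+11, +11>, <+13, +13> — each changes by <+2, +2>.
step 7: <44, 37> + <+15, +15> → <59, 52>
step 8: <59, 52> + <+17, +17> → <76, 69>
step 9: <76, 69> + <+19, +19> → <95, 88>

<95, 88>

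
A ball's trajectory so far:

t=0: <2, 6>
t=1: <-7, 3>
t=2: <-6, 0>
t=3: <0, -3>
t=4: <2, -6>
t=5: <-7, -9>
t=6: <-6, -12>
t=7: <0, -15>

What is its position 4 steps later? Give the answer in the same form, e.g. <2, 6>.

<0, -27>

First: cycles through 2, -7, -6, 0 every 4 steps. Step 11 lands at position 3 of the cycle → 0.
Second: linear, -3 per step → -27 at step 11.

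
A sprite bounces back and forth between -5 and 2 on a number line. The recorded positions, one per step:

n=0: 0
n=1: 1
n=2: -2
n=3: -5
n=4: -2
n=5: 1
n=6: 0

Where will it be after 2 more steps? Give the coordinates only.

-4

The value reflects between -5 and 2, moving 3 per step.
  step 7: 0 → -3
  step 8: -3 → -4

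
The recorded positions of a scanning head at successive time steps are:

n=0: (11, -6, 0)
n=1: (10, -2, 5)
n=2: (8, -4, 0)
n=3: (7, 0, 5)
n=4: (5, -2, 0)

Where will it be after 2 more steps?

The moves between consecutive positions are (-1, +4, +5), (-2, -2, -5), (-1, +4, +5), (-2, -2, -5); they repeat the 2-cycle [(-1, +4, +5), (-2, -2, -5)].
step 5: apply (-1, +4, +5) → (4, 2, 5)
step 6: apply (-2, -2, -5) → (2, 0, 0)

(2, 0, 0)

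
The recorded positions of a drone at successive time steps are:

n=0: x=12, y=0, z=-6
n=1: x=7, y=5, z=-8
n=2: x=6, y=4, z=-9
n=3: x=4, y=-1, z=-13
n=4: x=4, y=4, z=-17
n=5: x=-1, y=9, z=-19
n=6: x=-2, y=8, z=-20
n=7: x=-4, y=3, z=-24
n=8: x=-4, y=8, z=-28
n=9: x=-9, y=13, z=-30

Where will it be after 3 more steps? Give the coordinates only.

Step-to-step displacements: (-5, +5, -2), (-1, -1, -1), (-2, -5, -4), (+0, +5, -4), (-5, +5, -2), (-1, -1, -1), (-2, -5, -4), (+0, +5, -4), (-5, +5, -2) — a repeating cycle of length 4.
step 10: apply (-1, -1, -1) → x=-10, y=12, z=-31
step 11: apply (-2, -5, -4) → x=-12, y=7, z=-35
step 12: apply (+0, +5, -4) → x=-12, y=12, z=-39

x=-12, y=12, z=-39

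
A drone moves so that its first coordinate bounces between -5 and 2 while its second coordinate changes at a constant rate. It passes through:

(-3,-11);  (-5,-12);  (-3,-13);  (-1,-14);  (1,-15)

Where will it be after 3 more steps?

(-3,-18)

The first coordinate reflects between -5 and 2, moving 2 per step.
  step 5: 1 → 1
  step 6: 1 → -1
  step 7: -1 → -3
The second coordinate changes by -1 each step: at step 7 it is -18.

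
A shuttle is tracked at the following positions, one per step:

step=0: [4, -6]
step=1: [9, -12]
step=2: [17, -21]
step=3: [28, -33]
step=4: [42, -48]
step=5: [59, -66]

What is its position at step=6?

Taking differences between consecutive positions: [+5, -6], [+8, -9], [+11, -12], [+14, -15], [+17, -18]. These grow by [+3, -3] each step.
step 6: [59, -66] + [+20, -21] → [79, -87]

[79, -87]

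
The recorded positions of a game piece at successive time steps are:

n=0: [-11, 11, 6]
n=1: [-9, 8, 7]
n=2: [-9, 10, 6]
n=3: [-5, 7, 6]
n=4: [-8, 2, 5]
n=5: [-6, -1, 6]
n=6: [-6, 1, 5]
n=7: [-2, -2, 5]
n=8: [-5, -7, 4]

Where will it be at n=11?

Differencing gives [+2, -3, +1], [+0, +2, -1], [+4, -3, +0], [-3, -5, -1], [+2, -3, +1], [+0, +2, -1], [+4, -3, +0], [-3, -5, -1]. This is the pattern [+2, -3, +1], [+0, +2, -1], [+4, -3, +0], [-3, -5, -1] repeated.
step 9: apply [+2, -3, +1] → [-3, -10, 5]
step 10: apply [+0, +2, -1] → [-3, -8, 4]
step 11: apply [+4, -3, +0] → [1, -11, 4]

[1, -11, 4]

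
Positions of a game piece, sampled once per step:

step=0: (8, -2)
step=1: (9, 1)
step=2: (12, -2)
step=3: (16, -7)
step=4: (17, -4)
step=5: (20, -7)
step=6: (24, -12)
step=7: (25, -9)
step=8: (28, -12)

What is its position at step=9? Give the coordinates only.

Step-to-step displacements: (+1, +3), (+3, -3), (+4, -5), (+1, +3), (+3, -3), (+4, -5), (+1, +3), (+3, -3) — a repeating cycle of length 3.
step 9: apply (+4, -5) → (32, -17)

(32, -17)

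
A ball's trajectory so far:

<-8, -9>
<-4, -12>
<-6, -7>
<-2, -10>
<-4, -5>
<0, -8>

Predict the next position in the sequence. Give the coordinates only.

The moves between consecutive positions are <+4, -3>, <-2, +5>, <+4, -3>, <-2, +5>, <+4, -3>; they repeat the 2-cycle [<+4, -3>, <-2, +5>].
step 6: apply <-2, +5> → <-2, -3>

<-2, -3>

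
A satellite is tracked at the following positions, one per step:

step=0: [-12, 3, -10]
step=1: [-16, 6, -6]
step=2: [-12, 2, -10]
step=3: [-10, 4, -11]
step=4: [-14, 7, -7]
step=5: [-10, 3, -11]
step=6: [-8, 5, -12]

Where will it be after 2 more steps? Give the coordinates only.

The moves between consecutive positions are [-4, +3, +4], [+4, -4, -4], [+2, +2, -1], [-4, +3, +4], [+4, -4, -4], [+2, +2, -1]; they repeat the 3-cycle [[-4, +3, +4], [+4, -4, -4], [+2, +2, -1]].
step 7: apply [-4, +3, +4] → [-12, 8, -8]
step 8: apply [+4, -4, -4] → [-8, 4, -12]

[-8, 4, -12]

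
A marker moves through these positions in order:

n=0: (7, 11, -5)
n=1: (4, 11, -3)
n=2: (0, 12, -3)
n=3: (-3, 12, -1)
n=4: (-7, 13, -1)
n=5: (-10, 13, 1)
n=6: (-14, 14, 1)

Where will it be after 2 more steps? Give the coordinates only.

The moves between consecutive positions are (-3, +0, +2), (-4, +1, +0), (-3, +0, +2), (-4, +1, +0), (-3, +0, +2), (-4, +1, +0); they repeat the 2-cycle [(-3, +0, +2), (-4, +1, +0)].
step 7: apply (-3, +0, +2) → (-17, 14, 3)
step 8: apply (-4, +1, +0) → (-21, 15, 3)

(-21, 15, 3)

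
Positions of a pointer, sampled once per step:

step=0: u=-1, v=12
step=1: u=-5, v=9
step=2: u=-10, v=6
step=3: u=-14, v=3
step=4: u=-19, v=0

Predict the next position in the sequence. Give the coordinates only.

Differencing gives (-4, -3), (-5, -3), (-4, -3), (-5, -3). This is the pattern (-4, -3), (-5, -3) repeated.
step 5: apply (-4, -3) → u=-23, v=-3

u=-23, v=-3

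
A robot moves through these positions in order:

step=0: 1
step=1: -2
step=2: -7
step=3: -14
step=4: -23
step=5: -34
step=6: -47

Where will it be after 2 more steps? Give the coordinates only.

First differences are -3, -5, -7, -9, -11, -13; their common second difference is -2 (constant acceleration).
step 7: -47 − 15 → -62
step 8: -62 − 17 → -79

-79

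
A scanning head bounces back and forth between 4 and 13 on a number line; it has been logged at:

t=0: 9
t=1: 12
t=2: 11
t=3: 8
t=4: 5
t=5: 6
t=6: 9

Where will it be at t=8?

The value reflects between 4 and 13, moving 3 per step.
  step 7: 9 → 12
  step 8: 12 → 11

11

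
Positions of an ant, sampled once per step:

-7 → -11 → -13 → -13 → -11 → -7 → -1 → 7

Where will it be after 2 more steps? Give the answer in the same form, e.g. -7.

Successive displacements: -4, -2, +0, +2, +4, +6, +8 — each changes by +2.
step 8: 7 + 10 → 17
step 9: 17 + 12 → 29

29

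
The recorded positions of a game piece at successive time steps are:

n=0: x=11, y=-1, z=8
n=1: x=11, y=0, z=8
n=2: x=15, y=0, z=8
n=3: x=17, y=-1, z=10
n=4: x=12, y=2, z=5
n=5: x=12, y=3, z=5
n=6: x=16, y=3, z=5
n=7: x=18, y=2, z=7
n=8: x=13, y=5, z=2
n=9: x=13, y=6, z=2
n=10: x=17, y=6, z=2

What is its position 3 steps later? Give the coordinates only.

x=14, y=9, z=-1

Differencing gives (+0,+1,+0), (+4,+0,+0), (+2,-1,+2), (-5,+3,-5), (+0,+1,+0), (+4,+0,+0), (+2,-1,+2), (-5,+3,-5), (+0,+1,+0), (+4,+0,+0). This is the pattern (+0,+1,+0), (+4,+0,+0), (+2,-1,+2), (-5,+3,-5) repeated.
step 11: apply (+2,-1,+2) → x=19, y=5, z=4
step 12: apply (-5,+3,-5) → x=14, y=8, z=-1
step 13: apply (+0,+1,+0) → x=14, y=9, z=-1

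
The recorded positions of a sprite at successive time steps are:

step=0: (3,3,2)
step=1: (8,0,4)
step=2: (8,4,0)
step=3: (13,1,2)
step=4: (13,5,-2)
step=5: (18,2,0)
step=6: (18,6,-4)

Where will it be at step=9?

The moves between consecutive positions are (+5,-3,+2), (+0,+4,-4), (+5,-3,+2), (+0,+4,-4), (+5,-3,+2), (+0,+4,-4); they repeat the 2-cycle [(+5,-3,+2), (+0,+4,-4)].
step 7: apply (+5,-3,+2) → (23,3,-2)
step 8: apply (+0,+4,-4) → (23,7,-6)
step 9: apply (+5,-3,+2) → (28,4,-4)

(28,4,-4)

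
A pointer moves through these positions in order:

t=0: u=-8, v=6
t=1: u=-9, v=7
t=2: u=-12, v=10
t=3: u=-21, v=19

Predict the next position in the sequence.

u=-48, v=46

The jumps are (-1,+1), (-3,+3), (-9,+9) — a geometric progression with ratio 3.
step 4: u=-21, v=19 + (-27,+27) → u=-48, v=46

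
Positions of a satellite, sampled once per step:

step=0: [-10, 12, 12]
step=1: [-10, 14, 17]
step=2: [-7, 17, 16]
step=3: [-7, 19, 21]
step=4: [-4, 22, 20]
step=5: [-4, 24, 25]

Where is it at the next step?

[-1, 27, 24]

Differencing gives [+0, +2, +5], [+3, +3, -1], [+0, +2, +5], [+3, +3, -1], [+0, +2, +5]. This is the pattern [+0, +2, +5], [+3, +3, -1] repeated.
step 6: apply [+3, +3, -1] → [-1, 27, 24]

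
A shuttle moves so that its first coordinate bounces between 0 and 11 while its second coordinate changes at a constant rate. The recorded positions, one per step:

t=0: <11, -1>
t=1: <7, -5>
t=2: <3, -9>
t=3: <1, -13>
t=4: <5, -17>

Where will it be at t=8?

The first coordinate travels 4 per step and bounces off the walls at 0 and 11.
  step 5: 5 → 9
  step 6: 9 → 9
  step 7: 9 → 5
  step 8: 5 → 1
The second coordinate changes by -4 each step: at step 8 it is -33.

<1, -33>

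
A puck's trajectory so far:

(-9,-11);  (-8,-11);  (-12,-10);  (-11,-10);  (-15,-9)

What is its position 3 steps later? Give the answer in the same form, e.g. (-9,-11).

(-17,-8)

Differencing gives (+1,+0), (-4,+1), (+1,+0), (-4,+1). This is the pattern (+1,+0), (-4,+1) repeated.
step 5: apply (+1,+0) → (-14,-9)
step 6: apply (-4,+1) → (-18,-8)
step 7: apply (+1,+0) → (-17,-8)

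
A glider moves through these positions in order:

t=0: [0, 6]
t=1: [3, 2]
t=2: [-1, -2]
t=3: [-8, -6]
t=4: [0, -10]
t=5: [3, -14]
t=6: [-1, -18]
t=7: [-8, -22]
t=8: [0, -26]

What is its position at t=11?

[-8, -38]

The first coordinate repeats the cycle [0, 3, -1, -8] with period 4; step 11 mod 4 = 3, giving -8.
The second coordinate changes by -4 each step, so at step 11 it is 6 + 11·(-4) = -38.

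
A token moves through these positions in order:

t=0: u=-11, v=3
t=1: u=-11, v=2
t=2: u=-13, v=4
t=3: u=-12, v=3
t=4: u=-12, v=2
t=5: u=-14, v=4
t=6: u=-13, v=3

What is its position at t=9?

u=-14, v=3

Step-to-step displacements: (+0, -1), (-2, +2), (+1, -1), (+0, -1), (-2, +2), (+1, -1) — a repeating cycle of length 3.
step 7: apply (+0, -1) → u=-13, v=2
step 8: apply (-2, +2) → u=-15, v=4
step 9: apply (+1, -1) → u=-14, v=3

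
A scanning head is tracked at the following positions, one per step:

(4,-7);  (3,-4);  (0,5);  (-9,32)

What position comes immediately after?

(-36,113)

Consecutive displacements (-1,+3), (-3,+9), (-9,+27) scale by a factor of 3 each step.
step 4: (-9,32) + (-27,+81) → (-36,113)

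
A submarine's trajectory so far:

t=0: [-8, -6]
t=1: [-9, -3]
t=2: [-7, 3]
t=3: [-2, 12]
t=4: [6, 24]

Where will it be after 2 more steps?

First differences are [-1, +3], [+2, +6], [+5, +9], [+8, +12]; their common second difference is [+3, +3] (constant acceleration).
step 5: [6, 24] + [+11, +15] → [17, 39]
step 6: [17, 39] + [+14, +18] → [31, 57]

[31, 57]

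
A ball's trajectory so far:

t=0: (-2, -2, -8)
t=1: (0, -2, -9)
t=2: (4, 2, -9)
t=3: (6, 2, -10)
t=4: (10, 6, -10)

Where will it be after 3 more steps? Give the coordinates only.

(18, 10, -12)

Differencing gives (+2, +0, -1), (+4, +4, +0), (+2, +0, -1), (+4, +4, +0). This is the pattern (+2, +0, -1), (+4, +4, +0) repeated.
step 5: apply (+2, +0, -1) → (12, 6, -11)
step 6: apply (+4, +4, +0) → (16, 10, -11)
step 7: apply (+2, +0, -1) → (18, 10, -12)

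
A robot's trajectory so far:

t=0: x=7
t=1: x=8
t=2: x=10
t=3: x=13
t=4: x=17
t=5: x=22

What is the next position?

x=28

Taking differences between consecutive positions: +1, +2, +3, +4, +5. These grow by +1 each step.
step 6: 22 + 6 → x=28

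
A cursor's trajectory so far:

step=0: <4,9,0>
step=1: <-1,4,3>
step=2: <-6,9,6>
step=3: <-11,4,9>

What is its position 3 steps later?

First: linear, -5 per step → -26 at step 6.
Second: cycles through 9, 4 every 2 steps. Step 6 lands at position 0 of the cycle → 9.
Third: linear, +3 per step → 18 at step 6.

<-26,9,18>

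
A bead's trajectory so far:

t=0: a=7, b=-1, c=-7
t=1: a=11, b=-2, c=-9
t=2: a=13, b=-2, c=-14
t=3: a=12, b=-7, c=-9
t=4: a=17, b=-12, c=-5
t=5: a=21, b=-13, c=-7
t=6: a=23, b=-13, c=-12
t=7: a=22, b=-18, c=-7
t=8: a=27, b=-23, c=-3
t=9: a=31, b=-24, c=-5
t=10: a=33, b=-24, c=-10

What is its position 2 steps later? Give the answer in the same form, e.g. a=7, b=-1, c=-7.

a=37, b=-34, c=-1

The moves between consecutive positions are (+4, -1, -2), (+2, +0, -5), (-1, -5, +5), (+5, -5, +4), (+4, -1, -2), (+2, +0, -5), (-1, -5, +5), (+5, -5, +4), (+4, -1, -2), (+2, +0, -5); they repeat the 4-cycle [(+4, -1, -2), (+2, +0, -5), (-1, -5, +5), (+5, -5, +4)].
step 11: apply (-1, -5, +5) → a=32, b=-29, c=-5
step 12: apply (+5, -5, +4) → a=37, b=-34, c=-1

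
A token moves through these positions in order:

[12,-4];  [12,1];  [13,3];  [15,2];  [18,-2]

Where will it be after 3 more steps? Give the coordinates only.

Successive displacements: [+0,+5], [+1,+2], [+2,-1], [+3,-4] — each changes by [+1,-3].
step 5: [18,-2] + [+4,-7] → [22,-9]
step 6: [22,-9] + [+5,-10] → [27,-19]
step 7: [27,-19] + [+6,-13] → [33,-32]

[33,-32]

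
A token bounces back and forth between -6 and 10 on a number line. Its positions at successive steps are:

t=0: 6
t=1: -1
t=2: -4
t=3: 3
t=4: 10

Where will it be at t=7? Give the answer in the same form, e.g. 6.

The value reflects between -6 and 10, moving 7 per step.
  step 5: 10 → 3
  step 6: 3 → -4
  step 7: -4 → -1

-1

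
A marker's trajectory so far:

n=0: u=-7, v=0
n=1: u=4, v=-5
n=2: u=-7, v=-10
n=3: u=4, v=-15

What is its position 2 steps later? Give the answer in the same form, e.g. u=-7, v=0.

u=4, v=-25

U: cycles through -7, 4 every 2 steps. Step 5 lands at position 1 of the cycle → 4.
V: linear, -5 per step → -25 at step 5.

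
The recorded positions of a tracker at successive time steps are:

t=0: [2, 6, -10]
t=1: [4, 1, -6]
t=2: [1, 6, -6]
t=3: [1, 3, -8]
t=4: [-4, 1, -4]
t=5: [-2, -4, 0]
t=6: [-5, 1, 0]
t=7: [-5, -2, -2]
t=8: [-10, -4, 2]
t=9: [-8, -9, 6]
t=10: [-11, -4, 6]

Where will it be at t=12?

Differencing gives [+2, -5, +4], [-3, +5, +0], [+0, -3, -2], [-5, -2, +4], [+2, -5, +4], [-3, +5, +0], [+0, -3, -2], [-5, -2, +4], [+2, -5, +4], [-3, +5, +0]. This is the pattern [+2, -5, +4], [-3, +5, +0], [+0, -3, -2], [-5, -2, +4] repeated.
step 11: apply [+0, -3, -2] → [-11, -7, 4]
step 12: apply [-5, -2, +4] → [-16, -9, 8]

[-16, -9, 8]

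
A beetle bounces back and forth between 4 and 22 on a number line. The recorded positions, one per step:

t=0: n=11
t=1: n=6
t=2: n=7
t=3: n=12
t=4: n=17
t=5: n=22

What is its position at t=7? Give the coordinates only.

The value travels 5 per step and bounces off the walls at 4 and 22.
  step 6: 22 → 17
  step 7: 17 → 12

n=12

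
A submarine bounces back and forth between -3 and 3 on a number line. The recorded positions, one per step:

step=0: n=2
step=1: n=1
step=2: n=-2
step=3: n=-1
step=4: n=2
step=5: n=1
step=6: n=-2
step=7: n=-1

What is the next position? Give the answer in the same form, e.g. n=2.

n=2

The value travels 3 per step and bounces off the walls at -3 and 3.
  step 8: -1 → 2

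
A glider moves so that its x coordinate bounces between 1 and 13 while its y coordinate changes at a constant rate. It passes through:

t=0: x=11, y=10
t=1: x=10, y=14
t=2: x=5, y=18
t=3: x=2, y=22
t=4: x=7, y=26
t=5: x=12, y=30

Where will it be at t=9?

x=8, y=46

The x coordinate travels 5 per step and bounces off the walls at 1 and 13.
  step 6: 12 → 9
  step 7: 9 → 4
  step 8: 4 → 3
  step 9: 3 → 8
The y coordinate changes by +4 each step: at step 9 it is 46.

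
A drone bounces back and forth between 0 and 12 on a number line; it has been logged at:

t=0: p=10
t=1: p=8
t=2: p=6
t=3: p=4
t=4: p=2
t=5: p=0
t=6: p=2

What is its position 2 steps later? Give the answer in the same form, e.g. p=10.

p=6

The value reflects between 0 and 12, moving 2 per step.
  step 7: 2 → 4
  step 8: 4 → 6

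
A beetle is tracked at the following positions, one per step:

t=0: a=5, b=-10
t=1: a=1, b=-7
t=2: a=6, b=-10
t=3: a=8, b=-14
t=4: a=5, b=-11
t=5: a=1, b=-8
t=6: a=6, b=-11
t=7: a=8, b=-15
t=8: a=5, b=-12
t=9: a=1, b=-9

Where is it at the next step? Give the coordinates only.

Step-to-step displacements: (-4,+3), (+5,-3), (+2,-4), (-3,+3), (-4,+3), (+5,-3), (+2,-4), (-3,+3), (-4,+3) — a repeating cycle of length 4.
step 10: apply (+5,-3) → a=6, b=-12

a=6, b=-12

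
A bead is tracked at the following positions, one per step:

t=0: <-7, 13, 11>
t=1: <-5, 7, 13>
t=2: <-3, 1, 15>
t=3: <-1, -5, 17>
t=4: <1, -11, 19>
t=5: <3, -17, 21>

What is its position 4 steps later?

<11, -41, 29>

The position changes by <+2, -6, +2> every step.
step 6: <3, -17, 21> + <+2, -6, +2> → <5, -23, 23>
step 7: <5, -23, 23> + <+2, -6, +2> → <7, -29, 25>
step 8: <7, -29, 25> + <+2, -6, +2> → <9, -35, 27>
step 9: <9, -35, 27> + <+2, -6, +2> → <11, -41, 29>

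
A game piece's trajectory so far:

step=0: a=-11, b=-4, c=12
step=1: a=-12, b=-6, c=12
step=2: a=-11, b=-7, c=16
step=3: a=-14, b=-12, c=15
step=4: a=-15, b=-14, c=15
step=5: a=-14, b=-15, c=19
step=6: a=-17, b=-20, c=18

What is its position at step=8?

a=-17, b=-23, c=22

The moves between consecutive positions are (-1, -2, +0), (+1, -1, +4), (-3, -5, -1), (-1, -2, +0), (+1, -1, +4), (-3, -5, -1); they repeat the 3-cycle [(-1, -2, +0), (+1, -1, +4), (-3, -5, -1)].
step 7: apply (-1, -2, +0) → a=-18, b=-22, c=18
step 8: apply (+1, -1, +4) → a=-17, b=-23, c=22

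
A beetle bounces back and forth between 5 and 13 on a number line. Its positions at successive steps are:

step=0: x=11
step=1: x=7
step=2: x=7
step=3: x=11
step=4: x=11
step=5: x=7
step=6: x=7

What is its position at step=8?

The value reflects between 5 and 13, moving 4 per step.
  step 7: 7 → 11
  step 8: 11 → 11

x=11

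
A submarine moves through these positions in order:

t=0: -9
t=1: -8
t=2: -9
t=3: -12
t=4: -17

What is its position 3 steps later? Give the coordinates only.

Taking differences between consecutive positions: +1, -1, -3, -5. These grow by -2 each step.
step 5: -17 − 7 → -24
step 6: -24 − 9 → -33
step 7: -33 − 11 → -44

-44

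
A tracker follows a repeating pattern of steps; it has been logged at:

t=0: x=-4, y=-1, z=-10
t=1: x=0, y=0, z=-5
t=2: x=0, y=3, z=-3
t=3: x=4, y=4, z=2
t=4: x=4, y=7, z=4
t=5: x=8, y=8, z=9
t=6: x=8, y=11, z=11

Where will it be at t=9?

x=16, y=16, z=23

The moves between consecutive positions are (+4, +1, +5), (+0, +3, +2), (+4, +1, +5), (+0, +3, +2), (+4, +1, +5), (+0, +3, +2); they repeat the 2-cycle [(+4, +1, +5), (+0, +3, +2)].
step 7: apply (+4, +1, +5) → x=12, y=12, z=16
step 8: apply (+0, +3, +2) → x=12, y=15, z=18
step 9: apply (+4, +1, +5) → x=16, y=16, z=23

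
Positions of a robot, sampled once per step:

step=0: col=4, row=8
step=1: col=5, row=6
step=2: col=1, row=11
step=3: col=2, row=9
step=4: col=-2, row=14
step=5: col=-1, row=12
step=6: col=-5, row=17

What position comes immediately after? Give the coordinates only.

col=-4, row=15

The moves between consecutive positions are (+1,-2), (-4,+5), (+1,-2), (-4,+5), (+1,-2), (-4,+5); they repeat the 2-cycle [(+1,-2), (-4,+5)].
step 7: apply (+1,-2) → col=-4, row=15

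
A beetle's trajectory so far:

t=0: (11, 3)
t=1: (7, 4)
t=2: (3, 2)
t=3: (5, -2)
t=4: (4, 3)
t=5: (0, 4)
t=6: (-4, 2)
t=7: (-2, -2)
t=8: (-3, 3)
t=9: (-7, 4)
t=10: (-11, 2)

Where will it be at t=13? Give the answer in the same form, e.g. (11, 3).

Step-to-step displacements: (-4, +1), (-4, -2), (+2, -4), (-1, +5), (-4, +1), (-4, -2), (+2, -4), (-1, +5), (-4, +1), (-4, -2) — a repeating cycle of length 4.
step 11: apply (+2, -4) → (-9, -2)
step 12: apply (-1, +5) → (-10, 3)
step 13: apply (-4, +1) → (-14, 4)

(-14, 4)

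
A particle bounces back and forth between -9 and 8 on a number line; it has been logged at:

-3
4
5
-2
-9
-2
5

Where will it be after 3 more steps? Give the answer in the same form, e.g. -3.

The value travels 7 per step and bounces off the walls at -9 and 8.
  step 7: 5 → 4
  step 8: 4 → -3
  step 9: -3 → -8

-8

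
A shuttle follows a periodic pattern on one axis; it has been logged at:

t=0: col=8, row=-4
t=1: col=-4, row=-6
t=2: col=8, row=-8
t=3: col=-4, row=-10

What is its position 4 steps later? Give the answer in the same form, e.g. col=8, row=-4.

col=-4, row=-18

The col coordinate repeats the cycle [8, -4] with period 2; step 7 mod 2 = 1, giving -4.
The row coordinate changes by -2 each step, so at step 7 it is -4 + 7·(-2) = -18.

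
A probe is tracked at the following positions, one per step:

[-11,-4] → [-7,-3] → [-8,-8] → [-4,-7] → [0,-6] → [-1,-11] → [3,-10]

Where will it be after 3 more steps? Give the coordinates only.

[10,-13]

The moves between consecutive positions are [+4,+1], [-1,-5], [+4,+1], [+4,+1], [-1,-5], [+4,+1]; they repeat the 3-cycle [[+4,+1], [-1,-5], [+4,+1]].
step 7: apply [+4,+1] → [7,-9]
step 8: apply [-1,-5] → [6,-14]
step 9: apply [+4,+1] → [10,-13]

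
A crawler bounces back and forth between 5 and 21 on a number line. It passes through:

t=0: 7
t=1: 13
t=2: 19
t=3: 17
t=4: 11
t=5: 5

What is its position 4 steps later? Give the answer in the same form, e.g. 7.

The value travels 6 per step and bounces off the walls at 5 and 21.
  step 6: 5 → 11
  step 7: 11 → 17
  step 8: 17 → 19
  step 9: 19 → 13

13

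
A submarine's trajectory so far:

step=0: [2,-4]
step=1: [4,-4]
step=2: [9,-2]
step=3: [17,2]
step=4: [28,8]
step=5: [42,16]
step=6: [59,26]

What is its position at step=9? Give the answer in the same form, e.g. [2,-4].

[128,68]

Successive displacements: [+2,+0], [+5,+2], [+8,+4], [+11,+6], [+14,+8], [+17,+10] — each changes by [+3,+2].
step 7: [59,26] + [+20,+12] → [79,38]
step 8: [79,38] + [+23,+14] → [102,52]
step 9: [102,52] + [+26,+16] → [128,68]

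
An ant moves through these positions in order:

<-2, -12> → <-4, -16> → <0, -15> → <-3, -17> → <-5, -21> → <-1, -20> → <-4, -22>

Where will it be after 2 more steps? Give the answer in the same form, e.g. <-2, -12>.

Step-to-step displacements: <-2, -4>, <+4, +1>, <-3, -2>, <-2, -4>, <+4, +1>, <-3, -2> — a repeating cycle of length 3.
step 7: apply <-2, -4> → <-6, -26>
step 8: apply <+4, +1> → <-2, -25>

<-2, -25>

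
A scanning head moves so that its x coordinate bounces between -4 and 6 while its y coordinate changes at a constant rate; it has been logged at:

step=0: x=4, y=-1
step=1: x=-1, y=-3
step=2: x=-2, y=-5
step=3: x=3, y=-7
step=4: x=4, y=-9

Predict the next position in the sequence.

x=-1, y=-11

The x coordinate reflects between -4 and 6, moving 5 per step.
  step 5: 4 → -1
The y coordinate changes by -2 each step: at step 5 it is -11.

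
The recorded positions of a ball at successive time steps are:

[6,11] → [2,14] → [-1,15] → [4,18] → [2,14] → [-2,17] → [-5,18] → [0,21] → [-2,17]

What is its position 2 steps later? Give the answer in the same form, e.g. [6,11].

[-9,21]

Differencing gives [-4,+3], [-3,+1], [+5,+3], [-2,-4], [-4,+3], [-3,+1], [+5,+3], [-2,-4]. This is the pattern [-4,+3], [-3,+1], [+5,+3], [-2,-4] repeated.
step 9: apply [-4,+3] → [-6,20]
step 10: apply [-3,+1] → [-9,21]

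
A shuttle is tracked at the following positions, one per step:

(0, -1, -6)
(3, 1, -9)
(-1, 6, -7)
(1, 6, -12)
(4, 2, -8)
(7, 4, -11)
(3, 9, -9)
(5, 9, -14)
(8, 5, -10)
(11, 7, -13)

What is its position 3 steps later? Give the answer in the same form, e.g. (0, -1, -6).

(12, 8, -12)

Step-to-step displacements: (+3, +2, -3), (-4, +5, +2), (+2, +0, -5), (+3, -4, +4), (+3, +2, -3), (-4, +5, +2), (+2, +0, -5), (+3, -4, +4), (+3, +2, -3) — a repeating cycle of length 4.
step 10: apply (-4, +5, +2) → (7, 12, -11)
step 11: apply (+2, +0, -5) → (9, 12, -16)
step 12: apply (+3, -4, +4) → (12, 8, -12)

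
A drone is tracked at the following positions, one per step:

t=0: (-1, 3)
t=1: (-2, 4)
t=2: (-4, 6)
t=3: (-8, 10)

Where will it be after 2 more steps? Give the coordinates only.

(-32, 34)

Step-to-step displacements: (-1, +1), (-2, +2), (-4, +4); each is 2× the previous.
step 4: (-8, 10) + (-8, +8) → (-16, 18)
step 5: (-16, 18) + (-16, +16) → (-32, 34)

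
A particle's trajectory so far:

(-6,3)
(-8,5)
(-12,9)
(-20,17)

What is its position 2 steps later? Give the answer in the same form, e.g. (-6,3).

(-68,65)

The jumps are (-2,+2), (-4,+4), (-8,+8) — a geometric progression with ratio 2.
step 4: (-20,17) + (-16,+16) → (-36,33)
step 5: (-36,33) + (-32,+32) → (-68,65)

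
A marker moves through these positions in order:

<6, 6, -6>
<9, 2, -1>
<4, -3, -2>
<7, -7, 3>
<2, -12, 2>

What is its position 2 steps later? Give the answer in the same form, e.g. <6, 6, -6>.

<0, -21, 6>

Differencing gives <+3, -4, +5>, <-5, -5, -1>, <+3, -4, +5>, <-5, -5, -1>. This is the pattern <+3, -4, +5>, <-5, -5, -1> repeated.
step 5: apply <+3, -4, +5> → <5, -16, 7>
step 6: apply <-5, -5, -1> → <0, -21, 6>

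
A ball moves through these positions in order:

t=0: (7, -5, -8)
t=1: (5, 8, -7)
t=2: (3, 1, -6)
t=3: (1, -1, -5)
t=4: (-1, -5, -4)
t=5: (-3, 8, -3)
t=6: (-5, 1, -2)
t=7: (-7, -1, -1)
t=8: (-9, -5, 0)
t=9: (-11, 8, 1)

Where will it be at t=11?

First: linear, -2 per step → -15 at step 11.
Second: cycles through -5, 8, 1, -1 every 4 steps. Step 11 lands at position 3 of the cycle → -1.
Third: linear, +1 per step → 3 at step 11.

(-15, -1, 3)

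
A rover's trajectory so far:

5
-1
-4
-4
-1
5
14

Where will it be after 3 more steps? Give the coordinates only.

59

Successive displacements: -6, -3, +0, +3, +6, +9 — each changes by +3.
step 7: 14 + 12 → 26
step 8: 26 + 15 → 41
step 9: 41 + 18 → 59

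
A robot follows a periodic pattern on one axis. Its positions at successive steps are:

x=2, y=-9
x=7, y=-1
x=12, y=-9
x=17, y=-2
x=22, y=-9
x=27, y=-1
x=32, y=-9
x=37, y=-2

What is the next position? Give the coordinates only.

The x coordinate changes by +5 each step, so at step 8 it is 2 + 8·(5) = 42.
The y coordinate repeats the cycle [-9, -1, -9, -2] with period 4; step 8 mod 4 = 0, giving -9.

x=42, y=-9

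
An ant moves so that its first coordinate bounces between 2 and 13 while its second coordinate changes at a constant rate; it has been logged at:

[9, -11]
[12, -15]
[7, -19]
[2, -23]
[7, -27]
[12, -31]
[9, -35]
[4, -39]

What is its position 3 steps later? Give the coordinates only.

[11, -51]

The first coordinate travels 5 per step and bounces off the walls at 2 and 13.
  step 8: 4 → 5
  step 9: 5 → 10
  step 10: 10 → 11
The second coordinate changes by -4 each step: at step 10 it is -51.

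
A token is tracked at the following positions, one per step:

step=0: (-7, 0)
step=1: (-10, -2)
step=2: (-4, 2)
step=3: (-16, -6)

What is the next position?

(8, 10)

Step-to-step displacements: (-3, -2), (+6, +4), (-12, -8); each is -2× the previous.
step 4: (-16, -6) + (+24, +16) → (8, 10)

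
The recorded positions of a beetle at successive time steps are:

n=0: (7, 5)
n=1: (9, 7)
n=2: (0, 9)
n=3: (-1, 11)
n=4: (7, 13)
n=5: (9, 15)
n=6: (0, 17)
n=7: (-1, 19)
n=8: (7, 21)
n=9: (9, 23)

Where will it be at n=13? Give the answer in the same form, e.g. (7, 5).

The first coordinate repeats the cycle [7, 9, 0, -1] with period 4; step 13 mod 4 = 1, giving 9.
The second coordinate changes by +2 each step, so at step 13 it is 5 + 13·(2) = 31.

(9, 31)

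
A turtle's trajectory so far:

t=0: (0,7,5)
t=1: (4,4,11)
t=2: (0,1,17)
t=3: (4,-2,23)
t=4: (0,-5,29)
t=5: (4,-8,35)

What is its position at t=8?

(0,-17,53)

First: cycles through 0, 4 every 2 steps. Step 8 lands at position 0 of the cycle → 0.
Second: linear, -3 per step → -17 at step 8.
Third: linear, +6 per step → 53 at step 8.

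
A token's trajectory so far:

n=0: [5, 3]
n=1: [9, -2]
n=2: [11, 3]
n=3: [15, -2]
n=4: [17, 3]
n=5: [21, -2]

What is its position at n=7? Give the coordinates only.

Differencing gives [+4, -5], [+2, +5], [+4, -5], [+2, +5], [+4, -5]. This is the pattern [+4, -5], [+2, +5] repeated.
step 6: apply [+2, +5] → [23, 3]
step 7: apply [+4, -5] → [27, -2]

[27, -2]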